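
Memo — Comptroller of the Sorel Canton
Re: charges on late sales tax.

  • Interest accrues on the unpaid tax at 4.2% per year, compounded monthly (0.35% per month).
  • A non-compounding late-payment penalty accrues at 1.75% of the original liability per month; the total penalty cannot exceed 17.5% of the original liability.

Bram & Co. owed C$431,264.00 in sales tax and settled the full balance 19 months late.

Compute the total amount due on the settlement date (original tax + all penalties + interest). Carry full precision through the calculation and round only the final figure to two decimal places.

C$536,335.82

Penalty (uncapped): 19 × 1.75% × C$431,264.00 = C$143,395.28; cap = 17.5% × C$431,264.00 = C$75,471.20 → penalty = C$75,471.20
Interest: C$431,264.00 × ((1 + 0.0035)^19 − 1) = C$431,264.00 × 0.0686369… = C$29,600.6170…
Total = C$431,264.00 + C$75,471.2000 + C$29,600.6170… = C$536,335.82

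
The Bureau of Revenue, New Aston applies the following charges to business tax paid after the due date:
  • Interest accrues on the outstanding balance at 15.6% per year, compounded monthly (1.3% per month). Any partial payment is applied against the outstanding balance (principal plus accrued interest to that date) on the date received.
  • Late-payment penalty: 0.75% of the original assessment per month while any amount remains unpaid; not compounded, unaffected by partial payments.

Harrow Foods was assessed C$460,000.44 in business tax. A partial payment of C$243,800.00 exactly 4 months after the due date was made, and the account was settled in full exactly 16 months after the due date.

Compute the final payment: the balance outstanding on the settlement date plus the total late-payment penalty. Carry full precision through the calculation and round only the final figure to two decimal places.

Balance at month 4: C$460,000.4400 × (1 + 0.013)^4 = C$484,390.9589…
After C$243,800.00 payment: C$484,390.9589… − C$243,800.00 = C$240,590.9589…
Balance at month 16: C$240,590.9589… × (1 + 0.013)^12 = C$280,926.4606…
Penalty: 16 × 0.75% × C$460,000.44 = C$55,200.05…
Final settlement = outstanding balance + penalty = C$280,926.4606… + C$55,200.05… = C$336,126.51

C$336,126.51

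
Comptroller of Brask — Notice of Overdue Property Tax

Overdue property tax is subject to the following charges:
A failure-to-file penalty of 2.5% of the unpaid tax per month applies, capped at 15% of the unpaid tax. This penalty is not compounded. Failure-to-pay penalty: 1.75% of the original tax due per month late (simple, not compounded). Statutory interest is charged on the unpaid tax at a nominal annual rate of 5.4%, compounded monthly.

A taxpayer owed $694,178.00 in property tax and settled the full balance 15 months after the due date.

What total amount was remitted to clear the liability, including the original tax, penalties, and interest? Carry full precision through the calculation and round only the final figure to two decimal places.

Failure-to-file: 15 × 2.5% × $694,178.00 = $260,316.75, capped at 15% × $694,178.00 = $104,126.70
Failure-to-pay penalty: 15 × 1.75% × $694,178.00 = $182,221.73…
Interest (5.4%/yr ÷ 12 = 0.45%/month): $694,178.00 × ((1 + 0.0045)^15 − 1) = $48,362.1853…
Total = $694,178.00 + $286,348.4250 + $48,362.1853… = $1,028,888.61

$1,028,888.61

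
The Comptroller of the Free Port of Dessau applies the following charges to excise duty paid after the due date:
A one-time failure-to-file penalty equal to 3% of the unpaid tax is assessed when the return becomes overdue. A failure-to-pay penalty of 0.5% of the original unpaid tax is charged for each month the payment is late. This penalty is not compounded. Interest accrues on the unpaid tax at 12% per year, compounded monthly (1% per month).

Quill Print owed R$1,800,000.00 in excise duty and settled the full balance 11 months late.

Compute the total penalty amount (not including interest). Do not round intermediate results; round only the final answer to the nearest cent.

Failure-to-file penalty: 3% × R$1,800,000.00 = R$54,000.00
Failure-to-pay penalty: 11 × 0.5% × R$1,800,000.00 = R$99,000.00
Total penalty = R$54,000.00 + R$99,000.00 = R$153,000.00

R$153,000.00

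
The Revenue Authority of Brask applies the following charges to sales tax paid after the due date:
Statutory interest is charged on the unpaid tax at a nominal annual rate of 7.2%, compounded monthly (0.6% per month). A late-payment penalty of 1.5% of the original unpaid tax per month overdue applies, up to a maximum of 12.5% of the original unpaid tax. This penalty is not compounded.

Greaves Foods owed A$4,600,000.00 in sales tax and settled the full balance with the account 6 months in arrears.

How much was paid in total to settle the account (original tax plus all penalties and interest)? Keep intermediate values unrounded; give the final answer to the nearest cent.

A$5,182,103.96

Penalty: 6 × 1.5% × A$4,600,000.00 = A$414,000.00 (below the 12.5% cap of A$575,000.00)
Interest: A$4,600,000.00 × ((1 + 0.006)^6 − 1) = A$4,600,000.00 × 0.0365443… = A$168,103.9616…
Total = A$4,600,000.00 + A$414,000.0000 + A$168,103.9616… = A$5,182,103.96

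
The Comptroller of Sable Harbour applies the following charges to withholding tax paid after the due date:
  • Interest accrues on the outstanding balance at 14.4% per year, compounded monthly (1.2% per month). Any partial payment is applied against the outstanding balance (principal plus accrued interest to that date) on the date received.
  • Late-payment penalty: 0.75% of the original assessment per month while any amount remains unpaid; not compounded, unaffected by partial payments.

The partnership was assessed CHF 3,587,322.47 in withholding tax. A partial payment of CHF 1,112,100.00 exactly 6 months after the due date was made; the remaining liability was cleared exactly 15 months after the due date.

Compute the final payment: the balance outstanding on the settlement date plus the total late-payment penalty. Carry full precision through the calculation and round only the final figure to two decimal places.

Balance at month 6: CHF 3,587,322.4700 × (1 + 0.012)^6 = CHF 3,853,483.4034…
After CHF 1,112,100.00 payment: CHF 3,853,483.4034… − CHF 1,112,100.00 = CHF 2,741,383.4034…
Balance at month 15: CHF 2,741,383.4034… × (1 + 0.012)^9 = CHF 3,052,069.3090…
Penalty: 15 × 0.75% × CHF 3,587,322.47 = CHF 403,573.78…
Final settlement = outstanding balance + penalty = CHF 3,052,069.3090… + CHF 403,573.78… = CHF 3,455,643.09

CHF 3,455,643.09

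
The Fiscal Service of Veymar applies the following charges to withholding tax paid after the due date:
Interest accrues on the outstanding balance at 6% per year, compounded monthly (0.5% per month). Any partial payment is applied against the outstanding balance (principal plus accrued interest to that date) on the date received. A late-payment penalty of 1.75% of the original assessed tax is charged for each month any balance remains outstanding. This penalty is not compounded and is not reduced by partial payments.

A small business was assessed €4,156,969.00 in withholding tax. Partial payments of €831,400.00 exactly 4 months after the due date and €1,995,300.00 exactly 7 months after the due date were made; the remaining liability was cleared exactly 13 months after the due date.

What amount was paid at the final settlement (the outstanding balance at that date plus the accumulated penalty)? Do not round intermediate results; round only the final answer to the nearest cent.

€2,455,656.71

Balance at month 4: €4,156,969.0000 × (1 + 0.005)^4 = €4,240,734.0064…
After €831,400.00 payment: €4,240,734.0064… − €831,400.00 = €3,409,334.0064…
Balance at month 7: €3,409,334.0064… × (1 + 0.005)^3 = €3,460,730.1427…
After €1,995,300.00 payment: €3,460,730.1427… − €1,995,300.00 = €1,465,430.1427…
Balance at month 13: €1,465,430.1427… × (1 + 0.005)^6 = €1,509,946.2607…
Penalty: 13 × 1.75% × €4,156,969.00 = €945,710.45…
Final settlement = outstanding balance + penalty = €1,509,946.2607… + €945,710.45… = €2,455,656.71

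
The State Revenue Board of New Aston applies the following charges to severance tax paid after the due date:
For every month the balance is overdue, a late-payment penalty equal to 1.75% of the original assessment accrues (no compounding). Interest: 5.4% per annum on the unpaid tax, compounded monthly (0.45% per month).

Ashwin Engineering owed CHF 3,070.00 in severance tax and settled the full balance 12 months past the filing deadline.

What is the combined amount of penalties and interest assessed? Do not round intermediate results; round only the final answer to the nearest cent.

CHF 814.65

Late-payment penalty = 1.75% × CHF 3,070.00 × 12 mo = CHF 644.70
Interest: CHF 3,070.00 × ((1 + 0.0045)^12 − 1) = CHF 3,070.00 × 0.0553568… = CHF 169.9452…
Penalties + interest = CHF 644.7000 + CHF 169.9452… = CHF 814.65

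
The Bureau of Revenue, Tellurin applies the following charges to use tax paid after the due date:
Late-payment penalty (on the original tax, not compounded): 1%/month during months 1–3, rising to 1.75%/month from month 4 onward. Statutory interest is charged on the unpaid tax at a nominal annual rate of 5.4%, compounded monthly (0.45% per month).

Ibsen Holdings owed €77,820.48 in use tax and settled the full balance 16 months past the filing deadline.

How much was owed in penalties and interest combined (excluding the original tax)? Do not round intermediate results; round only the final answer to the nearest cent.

€25,834.98

Penalty, months 1–3: 3 × 1% × €77,820.48 = €2,334.61…
Penalty, months 4–16: 13 × 1.75% × €77,820.48 = €17,704.16…
Interest: €77,820.48 × ((1 + 0.0045)^16 − 1) = €77,820.48 × 0.0744818… = €5,796.2082…
Penalties + interest = €20,038.7736 + €5,796.2082… = €25,834.98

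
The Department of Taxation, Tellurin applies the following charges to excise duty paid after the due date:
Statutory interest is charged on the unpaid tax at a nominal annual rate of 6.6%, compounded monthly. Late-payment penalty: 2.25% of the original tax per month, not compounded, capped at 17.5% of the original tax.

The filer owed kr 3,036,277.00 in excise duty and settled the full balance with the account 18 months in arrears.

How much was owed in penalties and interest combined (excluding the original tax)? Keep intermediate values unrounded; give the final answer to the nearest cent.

Penalty (uncapped): 18 × 2.25% × kr 3,036,277.00 = kr 1,229,692.19…; cap = 17.5% × kr 3,036,277.00 = kr 531,348.48… → penalty = kr 531,348.48…
Interest (6.6%/yr ÷ 12 = 0.55%/month): kr 3,036,277.00 × ((1 + 0.0055)^18 − 1) = kr 315,064.9174…
Penalties + interest = kr 531,348.4750 + kr 315,064.9174… = kr 846,413.39

kr 846,413.39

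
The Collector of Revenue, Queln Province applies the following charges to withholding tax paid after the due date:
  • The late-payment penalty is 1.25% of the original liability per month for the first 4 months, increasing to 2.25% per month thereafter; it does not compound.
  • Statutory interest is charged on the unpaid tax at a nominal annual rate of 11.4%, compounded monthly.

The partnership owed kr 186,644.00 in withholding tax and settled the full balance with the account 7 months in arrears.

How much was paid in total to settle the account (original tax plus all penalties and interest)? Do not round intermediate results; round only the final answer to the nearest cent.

Penalty, months 1–4: 4 × 1.25% × kr 186,644.00 = kr 9,332.20
Penalty, months 5–7: 3 × 2.25% × kr 186,644.00 = kr 12,598.47
Interest (11.4%/yr ÷ 12 = 0.95%/month): kr 186,644.00 × ((1 + 0.0095)^7 − 1) = kr 12,771.2174…
Total = kr 186,644.00 + kr 21,930.6700 + kr 12,771.2174… = kr 221,345.89

kr 221,345.89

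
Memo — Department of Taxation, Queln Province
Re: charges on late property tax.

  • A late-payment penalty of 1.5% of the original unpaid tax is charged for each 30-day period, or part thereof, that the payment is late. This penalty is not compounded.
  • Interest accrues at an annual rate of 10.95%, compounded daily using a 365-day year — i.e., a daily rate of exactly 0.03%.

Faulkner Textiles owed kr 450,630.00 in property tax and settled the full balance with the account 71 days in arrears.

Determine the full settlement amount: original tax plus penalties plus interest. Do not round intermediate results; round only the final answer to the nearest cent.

kr 480,608.25

Penalty periods: ⌈71/30⌉ = 3; penalty = 3 × 1.5% × kr 450,630.00 = kr 20,278.35
Interest: kr 450,630.00 × ((1 + 0.0003)^71 − 1) = kr 450,630.00 × 0.02152520… = kr 9,699.9014…
Total = kr 450,630.00 + kr 20,278.3500 + kr 9,699.9014… = kr 480,608.25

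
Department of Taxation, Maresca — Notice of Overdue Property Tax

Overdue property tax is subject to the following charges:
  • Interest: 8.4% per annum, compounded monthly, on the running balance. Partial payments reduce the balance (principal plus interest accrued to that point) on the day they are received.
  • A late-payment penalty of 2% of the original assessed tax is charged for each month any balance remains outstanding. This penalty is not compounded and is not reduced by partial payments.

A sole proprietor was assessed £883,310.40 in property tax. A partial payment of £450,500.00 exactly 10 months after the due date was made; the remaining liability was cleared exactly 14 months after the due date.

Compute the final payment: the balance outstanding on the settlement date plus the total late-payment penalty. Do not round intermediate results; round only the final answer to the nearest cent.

Monthly rate = 8.4% ÷ 12 = 0.7%
Balance at month 10: £883,310.4000 × (1 + 0.007)^10 = £947,126.6336…
After £450,500.00 payment: £947,126.6336… − £450,500.00 = £496,626.6336…
Balance at month 14: £496,626.6336… × (1 + 0.007)^4 = £510,678.8702…
Penalty: 14 × 2% × £883,310.40 = £247,326.91…
Final settlement = outstanding balance + penalty = £510,678.8702… + £247,326.91… = £758,005.78

£758,005.78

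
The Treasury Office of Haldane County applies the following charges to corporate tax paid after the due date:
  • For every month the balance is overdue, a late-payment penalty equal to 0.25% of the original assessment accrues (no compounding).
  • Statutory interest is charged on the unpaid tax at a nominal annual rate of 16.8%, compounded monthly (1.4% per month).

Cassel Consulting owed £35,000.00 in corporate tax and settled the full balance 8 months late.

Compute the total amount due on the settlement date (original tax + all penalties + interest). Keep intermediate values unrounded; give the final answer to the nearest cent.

£39,817.55

Late-payment penalty = 0.25% × £35,000.00 × 8 mo = £700.00
Interest: £35,000.00 × ((1 + 0.014)^8 − 1) = £35,000.00 × 0.1176444… = £4,117.5534…
Total = £35,000.00 + £700.0000 + £4,117.5534… = £39,817.55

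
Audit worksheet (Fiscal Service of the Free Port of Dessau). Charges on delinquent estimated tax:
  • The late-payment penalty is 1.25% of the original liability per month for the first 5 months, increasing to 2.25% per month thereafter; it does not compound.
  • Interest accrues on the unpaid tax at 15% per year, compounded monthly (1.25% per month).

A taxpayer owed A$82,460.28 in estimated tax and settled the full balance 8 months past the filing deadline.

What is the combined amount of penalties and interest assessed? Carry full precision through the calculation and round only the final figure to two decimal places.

Penalty, months 1–5: 5 × 1.25% × A$82,460.28 = A$5,153.77…
Penalty, months 6–8: 3 × 2.25% × A$82,460.28 = A$5,566.07…
Interest: A$82,460.28 × ((1 + 0.0125)^8 − 1) = A$82,460.28 × 0.1044861… = A$8,615.9532…
Penalties + interest = A$10,719.8364 + A$8,615.9532… = A$19,335.79

A$19,335.79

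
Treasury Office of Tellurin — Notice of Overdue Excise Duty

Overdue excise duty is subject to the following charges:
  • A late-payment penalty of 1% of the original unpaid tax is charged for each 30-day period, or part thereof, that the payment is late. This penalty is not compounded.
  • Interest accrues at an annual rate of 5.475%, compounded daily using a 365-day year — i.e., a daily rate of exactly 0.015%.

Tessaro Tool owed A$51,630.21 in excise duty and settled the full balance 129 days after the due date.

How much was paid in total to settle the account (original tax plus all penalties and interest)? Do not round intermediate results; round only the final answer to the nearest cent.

A$55,220.42

Penalty periods: ⌈129/30⌉ = 5; penalty = 5 × 1% × A$51,630.21 = A$2,581.51…
Interest: A$51,630.21 × ((1 + 0.00015)^129 − 1) = A$51,630.21 × 0.01953695… = A$1,008.6966…
Total = A$51,630.21 + A$2,581.5105 + A$1,008.6966… = A$55,220.42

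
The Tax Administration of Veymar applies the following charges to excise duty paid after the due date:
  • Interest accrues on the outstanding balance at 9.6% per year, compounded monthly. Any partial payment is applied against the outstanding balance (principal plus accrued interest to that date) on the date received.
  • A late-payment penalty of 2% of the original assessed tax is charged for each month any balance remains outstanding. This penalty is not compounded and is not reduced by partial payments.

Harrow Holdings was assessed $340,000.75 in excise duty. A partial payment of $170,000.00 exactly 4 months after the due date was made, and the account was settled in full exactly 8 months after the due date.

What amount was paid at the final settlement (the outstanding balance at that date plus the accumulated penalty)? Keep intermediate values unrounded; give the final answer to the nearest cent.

$241,274.42

Monthly rate = 9.6% ÷ 12 = 0.8%
Balance at month 4: $340,000.7500 × (1 + 0.008)^4 = $351,012.0320…
After $170,000.00 payment: $351,012.0320… − $170,000.00 = $181,012.0320…
Balance at month 8: $181,012.0320… × (1 + 0.008)^4 = $186,874.2971…
Penalty: 8 × 2% × $340,000.75 = $54,400.12
Final settlement = outstanding balance + penalty = $186,874.2971… + $54,400.12 = $241,274.42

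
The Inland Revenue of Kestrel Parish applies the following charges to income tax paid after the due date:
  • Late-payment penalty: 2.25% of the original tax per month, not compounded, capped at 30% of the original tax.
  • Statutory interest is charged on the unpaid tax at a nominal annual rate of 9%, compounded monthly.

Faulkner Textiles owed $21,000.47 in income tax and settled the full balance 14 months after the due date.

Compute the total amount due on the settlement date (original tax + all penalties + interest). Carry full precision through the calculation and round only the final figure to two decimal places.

$29,616.45

Penalty (uncapped): 14 × 2.25% × $21,000.47 = $6,615.15…; cap = 30% × $21,000.47 = $6,300.14… → penalty = $6,300.14…
Interest (9%/yr ÷ 12 = 0.75%/month): $21,000.47 × ((1 + 0.0075)^14 − 1) = $2,315.8379…
Total = $21,000.47 + $6,300.1410 + $2,315.8379… = $29,616.45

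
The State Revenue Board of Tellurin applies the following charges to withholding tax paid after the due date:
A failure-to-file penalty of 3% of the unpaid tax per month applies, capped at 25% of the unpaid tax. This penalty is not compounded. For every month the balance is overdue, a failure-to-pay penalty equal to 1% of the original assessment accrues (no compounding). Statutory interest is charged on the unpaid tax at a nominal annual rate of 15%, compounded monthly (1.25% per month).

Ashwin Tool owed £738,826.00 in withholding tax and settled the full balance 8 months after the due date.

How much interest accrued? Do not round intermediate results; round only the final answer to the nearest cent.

Interest: £738,826.00 × ((1 + 0.0125)^8 − 1) = £738,826.00 × 0.1044861… = £77,197.0482…

£77,197.05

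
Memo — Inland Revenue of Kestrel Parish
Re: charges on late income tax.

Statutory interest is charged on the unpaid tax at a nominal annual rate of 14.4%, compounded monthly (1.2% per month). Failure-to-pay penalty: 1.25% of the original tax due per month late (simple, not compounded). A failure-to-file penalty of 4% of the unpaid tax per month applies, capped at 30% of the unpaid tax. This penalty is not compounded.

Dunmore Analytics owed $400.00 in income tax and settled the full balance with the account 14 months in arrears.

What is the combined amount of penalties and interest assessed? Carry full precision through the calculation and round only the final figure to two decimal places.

Failure-to-file: 14 × 4% × $400.00 = $224.00, capped at 30% × $400.00 = $120.00
Failure-to-pay penalty: 14 × 1.25% × $400.00 = $70.00
Interest: $400.00 × ((1 + 0.012)^14 − 1) = $400.00 × 0.1817543… = $72.7017…
Penalties + interest = $190.0000 + $72.7017… = $262.70

$262.70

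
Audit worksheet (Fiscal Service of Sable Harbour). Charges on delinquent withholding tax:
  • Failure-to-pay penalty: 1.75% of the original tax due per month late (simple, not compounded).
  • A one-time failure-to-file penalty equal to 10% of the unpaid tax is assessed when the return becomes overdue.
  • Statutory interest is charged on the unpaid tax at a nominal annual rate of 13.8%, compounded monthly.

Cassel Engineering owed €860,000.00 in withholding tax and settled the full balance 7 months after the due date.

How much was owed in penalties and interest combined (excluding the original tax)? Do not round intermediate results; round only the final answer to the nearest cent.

€263,014.74

Failure-to-file penalty: 10% × €860,000.00 = €86,000.00
Failure-to-pay penalty = 1.75% × €860,000.00 × 7 mo = €105,350.00
Interest (13.8%/yr ÷ 12 = 1.15%/month): €860,000.00 × ((1 + 0.0115)^7 − 1) = €71,664.7434…
Penalties + interest = €191,350.0000 + €71,664.7434… = €263,014.74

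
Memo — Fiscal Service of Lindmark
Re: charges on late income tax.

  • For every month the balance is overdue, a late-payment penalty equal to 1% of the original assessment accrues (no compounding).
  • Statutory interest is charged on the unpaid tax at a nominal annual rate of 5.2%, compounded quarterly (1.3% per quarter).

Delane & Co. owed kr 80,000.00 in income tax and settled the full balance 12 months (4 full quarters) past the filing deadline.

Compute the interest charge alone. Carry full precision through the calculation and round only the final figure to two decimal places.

kr 4,241.83

Interest: kr 80,000.00 × ((1 + 0.013)^4 − 1) = kr 80,000.00 × 0.0530228… = kr 4,241.8253…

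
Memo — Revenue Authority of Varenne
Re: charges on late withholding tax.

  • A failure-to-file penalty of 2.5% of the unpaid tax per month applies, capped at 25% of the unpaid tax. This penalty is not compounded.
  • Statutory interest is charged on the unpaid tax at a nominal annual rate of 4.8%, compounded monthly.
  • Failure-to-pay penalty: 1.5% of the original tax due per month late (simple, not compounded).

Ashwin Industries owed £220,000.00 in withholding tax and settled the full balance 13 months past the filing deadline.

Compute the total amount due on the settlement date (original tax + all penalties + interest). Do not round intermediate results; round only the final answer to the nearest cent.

£329,618.63

Failure-to-file: 13 × 2.5% × £220,000.00 = £71,500.00, capped at 25% × £220,000.00 = £55,000.00
Failure-to-pay penalty: 13 × 1.5% × £220,000.00 = £42,900.00
Interest (4.8%/yr ÷ 12 = 0.4%/month): £220,000.00 × ((1 + 0.004)^13 − 1) = £11,718.6274…
Total = £220,000.00 + £97,900.0000 + £11,718.6274… = £329,618.63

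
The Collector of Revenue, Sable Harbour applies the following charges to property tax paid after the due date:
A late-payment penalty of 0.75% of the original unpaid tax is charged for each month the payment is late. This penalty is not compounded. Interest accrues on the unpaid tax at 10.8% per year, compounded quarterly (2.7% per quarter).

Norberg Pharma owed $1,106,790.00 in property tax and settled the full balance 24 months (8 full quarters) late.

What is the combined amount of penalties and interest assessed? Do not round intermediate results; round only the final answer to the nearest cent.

Late-payment penalty: 24 × 0.75% × $1,106,790.00 = $199,222.20
Interest: $1,106,790.00 × ((1 + 0.027)^8 − 1) = $1,106,790.00 × 0.2375523… = $262,920.4695…
Penalties + interest = $199,222.2000 + $262,920.4695… = $462,142.67

$462,142.67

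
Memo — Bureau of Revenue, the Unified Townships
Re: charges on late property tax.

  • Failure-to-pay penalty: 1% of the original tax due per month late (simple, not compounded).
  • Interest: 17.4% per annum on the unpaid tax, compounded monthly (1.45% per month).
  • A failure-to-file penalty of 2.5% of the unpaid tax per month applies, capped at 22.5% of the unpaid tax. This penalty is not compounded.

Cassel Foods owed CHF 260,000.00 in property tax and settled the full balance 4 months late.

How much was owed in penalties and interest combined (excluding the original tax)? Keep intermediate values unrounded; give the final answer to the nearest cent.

Failure-to-file: 4 × 2.5% × CHF 260,000.00 = CHF 26,000.00 (under the 22.5% cap)
Failure-to-pay penalty = 1% × CHF 260,000.00 × 4 mo = CHF 10,400.00
Interest: CHF 260,000.00 × ((1 + 0.0145)^4 − 1) = CHF 260,000.00 × 0.0592737… = CHF 15,411.1721…
Penalties + interest = CHF 36,400.0000 + CHF 15,411.1721… = CHF 51,811.17

CHF 51,811.17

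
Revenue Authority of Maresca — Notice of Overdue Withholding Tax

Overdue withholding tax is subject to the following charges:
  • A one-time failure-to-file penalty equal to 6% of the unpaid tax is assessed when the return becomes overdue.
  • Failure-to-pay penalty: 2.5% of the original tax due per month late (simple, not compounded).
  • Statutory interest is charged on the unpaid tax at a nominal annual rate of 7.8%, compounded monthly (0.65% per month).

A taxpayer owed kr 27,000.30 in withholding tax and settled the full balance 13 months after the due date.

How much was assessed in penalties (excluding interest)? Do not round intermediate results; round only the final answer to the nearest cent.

Failure-to-file penalty: 6% × kr 27,000.30 = kr 1,620.02…
Failure-to-pay penalty: 13 × 2.5% × kr 27,000.30 = kr 8,775.10…
Total penalty = kr 1,620.02… + kr 8,775.10… = kr 10,395.12

kr 10,395.12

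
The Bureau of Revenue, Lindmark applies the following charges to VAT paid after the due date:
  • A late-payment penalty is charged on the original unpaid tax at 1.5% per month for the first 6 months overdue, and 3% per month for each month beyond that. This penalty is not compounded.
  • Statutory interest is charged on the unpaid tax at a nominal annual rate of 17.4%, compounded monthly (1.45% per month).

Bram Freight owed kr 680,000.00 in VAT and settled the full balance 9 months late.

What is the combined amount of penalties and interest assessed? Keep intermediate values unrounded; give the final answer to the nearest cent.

kr 216,464.90

Penalty, months 1–6: 6 × 1.5% × kr 680,000.00 = kr 61,200.00
Penalty, months 7–9: 3 × 3% × kr 680,000.00 = kr 61,200.00
Interest: kr 680,000.00 × ((1 + 0.0145)^9 − 1) = kr 680,000.00 × 0.1383307… = kr 94,064.9004…
Penalties + interest = kr 122,400.0000 + kr 94,064.9004… = kr 216,464.90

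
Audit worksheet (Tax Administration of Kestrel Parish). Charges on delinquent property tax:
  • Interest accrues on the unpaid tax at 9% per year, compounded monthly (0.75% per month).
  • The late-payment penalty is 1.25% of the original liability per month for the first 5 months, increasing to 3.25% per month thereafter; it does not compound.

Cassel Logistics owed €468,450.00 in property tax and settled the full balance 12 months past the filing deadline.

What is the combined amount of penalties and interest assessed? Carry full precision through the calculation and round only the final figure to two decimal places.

€179,794.34

Penalty, months 1–5: 5 × 1.25% × €468,450.00 = €29,278.13…
Penalty, months 6–12: 7 × 3.25% × €468,450.00 = €106,572.38…
Interest: €468,450.00 × ((1 + 0.0075)^12 − 1) = €468,450.00 × 0.0938069… = €43,943.8412…
Penalties + interest = €135,850.5000 + €43,943.8412… = €179,794.34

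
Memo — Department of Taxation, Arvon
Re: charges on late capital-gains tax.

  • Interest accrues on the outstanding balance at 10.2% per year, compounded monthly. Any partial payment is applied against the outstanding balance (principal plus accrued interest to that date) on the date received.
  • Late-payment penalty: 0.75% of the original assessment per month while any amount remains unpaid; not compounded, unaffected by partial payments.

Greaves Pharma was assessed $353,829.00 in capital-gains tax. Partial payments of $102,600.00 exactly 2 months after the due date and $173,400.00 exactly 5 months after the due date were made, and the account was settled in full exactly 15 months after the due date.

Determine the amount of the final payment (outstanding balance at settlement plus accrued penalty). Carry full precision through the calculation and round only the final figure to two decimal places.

$138,283.98

Monthly rate = 10.2% ÷ 12 = 0.85%
Balance at month 2: $353,829.0000 × (1 + 0.0085)^2 = $359,869.6571…
After $102,600.00 payment: $359,869.6571… − $102,600.00 = $257,269.6571…
Balance at month 5: $257,269.6571… × (1 + 0.0085)^3 = $263,885.9546…
After $173,400.00 payment: $263,885.9546… − $173,400.00 = $90,485.9546…
Balance at month 15: $90,485.9546… × (1 + 0.0085)^10 = $98,478.2218…
Penalty: 15 × 0.75% × $353,829.00 = $39,805.76…
Final settlement = outstanding balance + penalty = $98,478.2218… + $39,805.76… = $138,283.98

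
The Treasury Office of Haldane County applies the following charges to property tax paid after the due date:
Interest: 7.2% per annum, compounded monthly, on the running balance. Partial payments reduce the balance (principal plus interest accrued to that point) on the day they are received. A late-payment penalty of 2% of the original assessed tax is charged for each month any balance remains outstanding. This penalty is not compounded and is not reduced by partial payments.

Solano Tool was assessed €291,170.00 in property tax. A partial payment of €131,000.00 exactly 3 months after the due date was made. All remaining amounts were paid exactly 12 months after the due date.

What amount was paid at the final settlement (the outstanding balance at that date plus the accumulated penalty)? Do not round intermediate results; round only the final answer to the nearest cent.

Monthly rate = 7.2% ÷ 12 = 0.6%
Balance at month 3: €291,170.0000 × (1 + 0.006)^3 = €296,442.5693…
After €131,000.00 payment: €296,442.5693… − €131,000.00 = €165,442.5693…
Balance at month 12: €165,442.5693… × (1 + 0.006)^9 = €174,593.9105…
Penalty: 12 × 2% × €291,170.00 = €69,880.80
Final settlement = outstanding balance + penalty = €174,593.9105… + €69,880.80 = €244,474.71

€244,474.71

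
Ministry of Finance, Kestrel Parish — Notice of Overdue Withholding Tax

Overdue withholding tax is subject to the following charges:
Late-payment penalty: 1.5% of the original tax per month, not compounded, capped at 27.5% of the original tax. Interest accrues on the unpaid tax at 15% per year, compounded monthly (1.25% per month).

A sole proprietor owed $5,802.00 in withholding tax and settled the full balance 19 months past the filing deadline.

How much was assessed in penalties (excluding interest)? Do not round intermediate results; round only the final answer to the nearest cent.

$1,595.55

Penalty (uncapped): 19 × 1.5% × $5,802.00 = $1,653.57; cap = 27.5% × $5,802.00 = $1,595.55 → penalty = $1,595.55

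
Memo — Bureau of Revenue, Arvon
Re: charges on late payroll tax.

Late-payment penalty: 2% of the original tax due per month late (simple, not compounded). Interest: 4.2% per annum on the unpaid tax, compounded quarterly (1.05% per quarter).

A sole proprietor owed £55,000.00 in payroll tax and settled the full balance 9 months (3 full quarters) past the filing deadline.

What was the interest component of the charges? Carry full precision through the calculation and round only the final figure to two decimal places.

Interest: £55,000.00 × ((1 + 0.0105)^3 − 1) = £55,000.00 × 0.0318319… = £1,750.7549…

£1,750.75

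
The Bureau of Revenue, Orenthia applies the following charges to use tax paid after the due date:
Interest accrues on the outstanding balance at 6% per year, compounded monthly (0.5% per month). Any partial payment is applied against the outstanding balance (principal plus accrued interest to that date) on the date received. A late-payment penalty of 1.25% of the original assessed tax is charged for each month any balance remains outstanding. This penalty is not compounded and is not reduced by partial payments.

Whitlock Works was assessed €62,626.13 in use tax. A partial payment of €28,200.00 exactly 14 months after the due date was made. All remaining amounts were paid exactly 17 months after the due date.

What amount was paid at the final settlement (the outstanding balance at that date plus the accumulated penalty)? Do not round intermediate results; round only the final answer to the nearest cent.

€52,850.63

Balance at month 14: €62,626.1300 × (1 + 0.005)^14 = €67,155.3226…
After €28,200.00 payment: €67,155.3226… − €28,200.00 = €38,955.3226…
Balance at month 17: €38,955.3226… × (1 + 0.005)^3 = €39,542.5790…
Penalty: 17 × 1.25% × €62,626.13 = €13,308.05…
Final settlement = outstanding balance + penalty = €39,542.5790… + €13,308.05… = €52,850.63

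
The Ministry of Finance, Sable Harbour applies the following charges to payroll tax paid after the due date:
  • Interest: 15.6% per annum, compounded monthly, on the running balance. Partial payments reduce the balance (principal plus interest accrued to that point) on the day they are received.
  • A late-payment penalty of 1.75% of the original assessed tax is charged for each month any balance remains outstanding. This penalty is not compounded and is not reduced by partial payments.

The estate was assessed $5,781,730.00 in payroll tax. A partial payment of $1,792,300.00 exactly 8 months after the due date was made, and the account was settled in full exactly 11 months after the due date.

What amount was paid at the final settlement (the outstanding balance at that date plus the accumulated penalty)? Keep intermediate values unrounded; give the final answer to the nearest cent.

Monthly rate = 15.6% ÷ 12 = 1.3%
Balance at month 8: $5,781,730.0000 × (1 + 0.013)^8 = $6,411,112.0844…
After $1,792,300.00 payment: $6,411,112.0844… − $1,792,300.00 = $4,618,812.0844…
Balance at month 11: $4,618,812.0844… × (1 + 0.013)^3 = $4,801,297.6410…
Penalty: 11 × 1.75% × $5,781,730.00 = $1,112,983.03…
Final settlement = outstanding balance + penalty = $4,801,297.6410… + $1,112,983.03… = $5,914,280.67

$5,914,280.67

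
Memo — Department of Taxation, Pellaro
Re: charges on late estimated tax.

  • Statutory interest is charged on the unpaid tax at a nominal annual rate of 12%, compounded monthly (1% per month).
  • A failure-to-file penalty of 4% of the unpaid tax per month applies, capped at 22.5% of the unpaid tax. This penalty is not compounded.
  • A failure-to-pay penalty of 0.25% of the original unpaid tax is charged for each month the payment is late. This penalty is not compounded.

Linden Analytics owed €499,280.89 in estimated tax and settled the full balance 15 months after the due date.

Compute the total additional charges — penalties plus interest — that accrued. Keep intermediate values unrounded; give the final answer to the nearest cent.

Failure-to-file: 15 × 4% × €499,280.89 = €299,568.53…, capped at 22.5% × €499,280.89 = €112,338.20…
Failure-to-pay penalty = 0.25% × €499,280.89 × 15 mo = €18,723.03…
Interest: €499,280.89 × ((1 + 0.01)^15 − 1) = €499,280.89 × 0.1609690… = €80,368.7233…
Penalties + interest = €131,061.2336… + €80,368.7233… = €211,429.96

€211,429.96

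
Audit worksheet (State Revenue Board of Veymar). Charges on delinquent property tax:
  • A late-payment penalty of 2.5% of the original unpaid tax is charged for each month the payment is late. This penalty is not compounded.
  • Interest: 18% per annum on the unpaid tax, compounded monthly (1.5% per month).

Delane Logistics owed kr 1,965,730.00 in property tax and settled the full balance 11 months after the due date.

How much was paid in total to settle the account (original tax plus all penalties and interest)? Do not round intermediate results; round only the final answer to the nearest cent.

kr 2,856,105.31

Late-payment penalty: 11 × 2.5% × kr 1,965,730.00 = kr 540,575.75
Interest: kr 1,965,730.00 × ((1 + 0.015)^11 − 1) = kr 1,965,730.00 × 0.1779489… = kr 349,799.5647…
Total = kr 1,965,730.00 + kr 540,575.7500 + kr 349,799.5647… = kr 2,856,105.31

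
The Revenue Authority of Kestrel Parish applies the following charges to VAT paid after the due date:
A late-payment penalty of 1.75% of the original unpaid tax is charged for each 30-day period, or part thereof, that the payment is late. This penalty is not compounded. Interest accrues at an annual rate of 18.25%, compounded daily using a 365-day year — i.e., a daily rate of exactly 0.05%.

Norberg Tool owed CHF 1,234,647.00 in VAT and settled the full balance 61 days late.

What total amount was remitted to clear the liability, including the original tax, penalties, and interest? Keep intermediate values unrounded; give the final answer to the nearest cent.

CHF 1,337,693.15

Penalty periods: ⌈61/30⌉ = 3; penalty = 3 × 1.75% × CHF 1,234,647.00 = CHF 64,818.97…
Interest: CHF 1,234,647.00 × ((1 + 0.0005)^61 − 1) = CHF 1,234,647.00 × 0.03096203… = CHF 38,227.1794…
Total = CHF 1,234,647.00 + CHF 64,818.9675 + CHF 38,227.1794… = CHF 1,337,693.15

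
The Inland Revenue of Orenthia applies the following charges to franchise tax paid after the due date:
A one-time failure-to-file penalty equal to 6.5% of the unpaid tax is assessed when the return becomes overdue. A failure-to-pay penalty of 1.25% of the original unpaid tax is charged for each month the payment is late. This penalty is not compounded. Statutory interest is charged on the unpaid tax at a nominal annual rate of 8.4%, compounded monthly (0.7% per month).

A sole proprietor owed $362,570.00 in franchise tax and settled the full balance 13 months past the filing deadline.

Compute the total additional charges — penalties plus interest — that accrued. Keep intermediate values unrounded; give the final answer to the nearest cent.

$116,900.49

Failure-to-file penalty: 6.5% × $362,570.00 = $23,567.05
Failure-to-pay penalty = 1.25% × $362,570.00 × 13 mo = $58,917.63…
Interest: $362,570.00 × ((1 + 0.007)^13 − 1) = $362,570.00 × 0.0949218… = $34,415.8103…
Penalties + interest = $82,484.6750 + $34,415.8103… = $116,900.49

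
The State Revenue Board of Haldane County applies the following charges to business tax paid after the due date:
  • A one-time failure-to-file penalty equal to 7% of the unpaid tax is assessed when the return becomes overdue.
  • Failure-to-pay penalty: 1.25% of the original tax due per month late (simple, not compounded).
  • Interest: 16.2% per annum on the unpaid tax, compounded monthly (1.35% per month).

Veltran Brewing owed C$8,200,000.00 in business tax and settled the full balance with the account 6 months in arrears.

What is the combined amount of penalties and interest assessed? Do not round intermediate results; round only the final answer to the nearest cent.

C$1,876,024.36

Failure-to-file penalty: 7% × C$8,200,000.00 = C$574,000.00
Failure-to-pay penalty = 1.25% × C$8,200,000.00 × 6 mo = C$615,000.00
Interest: C$8,200,000.00 × ((1 + 0.0135)^6 − 1) = C$8,200,000.00 × 0.0837835… = C$687,024.3591…
Penalties + interest = C$1,189,000.0000 + C$687,024.3591… = C$1,876,024.36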